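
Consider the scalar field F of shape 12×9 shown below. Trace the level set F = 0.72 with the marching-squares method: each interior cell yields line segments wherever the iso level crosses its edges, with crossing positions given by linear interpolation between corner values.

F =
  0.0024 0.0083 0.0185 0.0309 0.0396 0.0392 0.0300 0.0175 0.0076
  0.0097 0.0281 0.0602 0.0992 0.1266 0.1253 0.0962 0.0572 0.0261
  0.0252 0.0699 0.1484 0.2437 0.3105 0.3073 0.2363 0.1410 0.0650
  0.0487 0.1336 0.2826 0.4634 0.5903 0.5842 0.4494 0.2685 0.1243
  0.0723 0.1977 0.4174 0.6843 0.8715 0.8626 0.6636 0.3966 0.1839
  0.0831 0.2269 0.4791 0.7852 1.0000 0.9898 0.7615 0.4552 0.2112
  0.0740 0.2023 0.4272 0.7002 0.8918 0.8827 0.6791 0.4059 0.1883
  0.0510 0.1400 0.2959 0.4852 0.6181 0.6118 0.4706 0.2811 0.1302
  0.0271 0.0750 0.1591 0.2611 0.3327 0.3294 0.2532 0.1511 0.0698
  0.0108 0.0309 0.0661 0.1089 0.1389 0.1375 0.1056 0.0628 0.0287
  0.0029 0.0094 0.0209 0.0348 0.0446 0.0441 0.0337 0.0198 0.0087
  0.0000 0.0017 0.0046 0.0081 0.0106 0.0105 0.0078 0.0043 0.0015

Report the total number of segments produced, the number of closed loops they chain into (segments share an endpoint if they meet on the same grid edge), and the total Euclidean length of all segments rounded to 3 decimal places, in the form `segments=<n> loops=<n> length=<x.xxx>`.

segments=14 loops=1 length=10.225

cell (3,3): code 0100 → (3.461,4.000)–(4.000,3.191)
cell (3,4): code 1100 → (3.488,5.000)–(3.461,4.000)
cell (3,5): code 1000 → (4.000,5.717)–(3.488,5.000)
cell (4,2): code 0100 → (4.354,3.000)–(5.000,2.787)
cell (4,3): code 1110 → (4.000,3.191)–(4.354,3.000)
cell (4,5): code 1101 → (4.576,6.000)–(4.000,5.717)
cell (4,6): code 1000 → (5.000,6.135)–(4.576,6.000)
cell (5,2): code 0010 → (5.000,2.787)–(5.767,3.000)
cell (5,3): code 0111 → (5.767,3.000)–(6.000,3.103)
cell (5,5): code 1011 → (6.000,5.799)–(5.504,6.000)
cell (5,6): code 0001 → (5.504,6.000)–(5.000,6.135)
cell (6,3): code 0010 → (6.000,3.103)–(6.628,4.000)
cell (6,4): code 0011 → (6.628,4.000)–(6.601,5.000)
cell (6,5): code 0001 → (6.601,5.000)–(6.000,5.799)
total: 14 segments, chained into 1 closed loop(s), length Σ = 10.225274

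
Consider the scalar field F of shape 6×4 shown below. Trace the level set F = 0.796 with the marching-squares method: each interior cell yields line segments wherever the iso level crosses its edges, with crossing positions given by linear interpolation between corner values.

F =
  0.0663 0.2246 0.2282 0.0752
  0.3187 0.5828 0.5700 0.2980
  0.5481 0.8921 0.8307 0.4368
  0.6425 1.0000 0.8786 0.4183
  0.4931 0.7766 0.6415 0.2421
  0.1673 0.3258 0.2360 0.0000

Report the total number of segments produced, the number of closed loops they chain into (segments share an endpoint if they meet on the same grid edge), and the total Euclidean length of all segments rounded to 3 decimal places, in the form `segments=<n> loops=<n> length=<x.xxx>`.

segments=8 loops=1 length=6.256

cell (1,0): code 0100 → (1.689,1.000)–(2.000,0.721)
cell (1,1): code 1100 → (1.867,2.000)–(1.689,1.000)
cell (1,2): code 1000 → (2.000,2.088)–(1.867,2.000)
cell (2,0): code 0110 → (2.000,0.721)–(3.000,0.429)
cell (2,2): code 1001 → (3.000,2.179)–(2.000,2.088)
cell (3,0): code 0010 → (3.000,0.429)–(3.913,1.000)
cell (3,1): code 0011 → (3.913,1.000)–(3.348,2.000)
cell (3,2): code 0001 → (3.348,2.000)–(3.000,2.179)
total: 8 segments, chained into 1 closed loop(s), length Σ = 6.255945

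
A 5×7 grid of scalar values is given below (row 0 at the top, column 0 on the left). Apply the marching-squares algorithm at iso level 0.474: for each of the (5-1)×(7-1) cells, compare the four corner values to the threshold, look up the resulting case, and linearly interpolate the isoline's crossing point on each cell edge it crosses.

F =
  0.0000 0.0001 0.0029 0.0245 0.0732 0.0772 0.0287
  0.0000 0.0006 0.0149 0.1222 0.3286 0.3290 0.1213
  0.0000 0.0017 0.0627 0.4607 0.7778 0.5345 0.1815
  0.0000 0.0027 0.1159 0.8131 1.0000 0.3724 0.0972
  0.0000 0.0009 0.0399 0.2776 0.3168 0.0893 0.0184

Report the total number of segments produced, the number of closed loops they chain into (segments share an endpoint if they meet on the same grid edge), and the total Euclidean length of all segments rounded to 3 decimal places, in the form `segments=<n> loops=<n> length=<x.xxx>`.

cell (1,3): code 0100 → (1.324,4.000)–(2.000,3.042)
cell (1,4): code 1100 → (1.706,5.000)–(1.324,4.000)
cell (1,5): code 1000 → (2.000,5.171)–(1.706,5.000)
cell (2,2): code 0100 → (2.038,3.000)–(3.000,2.514)
cell (2,3): code 1110 → (2.000,3.042)–(2.038,3.000)
cell (2,4): code 1011 → (3.000,4.838)–(2.373,5.000)
cell (2,5): code 0001 → (2.373,5.000)–(2.000,5.171)
cell (3,2): code 0010 → (3.000,2.514)–(3.633,3.000)
cell (3,3): code 0011 → (3.633,3.000)–(3.770,4.000)
cell (3,4): code 0001 → (3.770,4.000)–(3.000,4.838)
total: 10 segments, chained into 1 closed loop(s), length Σ = 7.722309

segments=10 loops=1 length=7.722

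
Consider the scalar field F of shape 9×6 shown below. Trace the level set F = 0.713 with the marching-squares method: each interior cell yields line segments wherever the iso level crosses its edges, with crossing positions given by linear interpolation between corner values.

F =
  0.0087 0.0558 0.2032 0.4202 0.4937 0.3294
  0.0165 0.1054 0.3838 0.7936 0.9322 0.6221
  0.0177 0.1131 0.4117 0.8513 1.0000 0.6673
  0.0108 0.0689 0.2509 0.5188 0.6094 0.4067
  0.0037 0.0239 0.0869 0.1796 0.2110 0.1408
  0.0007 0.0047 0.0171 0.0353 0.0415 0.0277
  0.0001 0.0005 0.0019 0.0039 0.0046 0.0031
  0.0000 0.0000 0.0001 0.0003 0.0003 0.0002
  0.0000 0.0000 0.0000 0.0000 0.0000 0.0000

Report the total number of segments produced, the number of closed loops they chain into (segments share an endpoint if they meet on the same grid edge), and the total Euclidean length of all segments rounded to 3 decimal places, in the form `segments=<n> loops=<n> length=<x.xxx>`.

cell (0,2): code 0100 → (0.784,3.000)–(1.000,2.803)
cell (0,3): code 1100 → (0.500,4.000)–(0.784,3.000)
cell (0,4): code 1000 → (1.000,4.707)–(0.500,4.000)
cell (1,2): code 0110 → (1.000,2.803)–(2.000,2.685)
cell (1,4): code 1001 → (2.000,4.863)–(1.000,4.707)
cell (2,2): code 0010 → (2.000,2.685)–(2.416,3.000)
cell (2,3): code 0011 → (2.416,3.000)–(2.735,4.000)
cell (2,4): code 0001 → (2.735,4.000)–(2.000,4.863)
total: 8 segments, chained into 1 closed loop(s), length Σ = 6.920594

segments=8 loops=1 length=6.921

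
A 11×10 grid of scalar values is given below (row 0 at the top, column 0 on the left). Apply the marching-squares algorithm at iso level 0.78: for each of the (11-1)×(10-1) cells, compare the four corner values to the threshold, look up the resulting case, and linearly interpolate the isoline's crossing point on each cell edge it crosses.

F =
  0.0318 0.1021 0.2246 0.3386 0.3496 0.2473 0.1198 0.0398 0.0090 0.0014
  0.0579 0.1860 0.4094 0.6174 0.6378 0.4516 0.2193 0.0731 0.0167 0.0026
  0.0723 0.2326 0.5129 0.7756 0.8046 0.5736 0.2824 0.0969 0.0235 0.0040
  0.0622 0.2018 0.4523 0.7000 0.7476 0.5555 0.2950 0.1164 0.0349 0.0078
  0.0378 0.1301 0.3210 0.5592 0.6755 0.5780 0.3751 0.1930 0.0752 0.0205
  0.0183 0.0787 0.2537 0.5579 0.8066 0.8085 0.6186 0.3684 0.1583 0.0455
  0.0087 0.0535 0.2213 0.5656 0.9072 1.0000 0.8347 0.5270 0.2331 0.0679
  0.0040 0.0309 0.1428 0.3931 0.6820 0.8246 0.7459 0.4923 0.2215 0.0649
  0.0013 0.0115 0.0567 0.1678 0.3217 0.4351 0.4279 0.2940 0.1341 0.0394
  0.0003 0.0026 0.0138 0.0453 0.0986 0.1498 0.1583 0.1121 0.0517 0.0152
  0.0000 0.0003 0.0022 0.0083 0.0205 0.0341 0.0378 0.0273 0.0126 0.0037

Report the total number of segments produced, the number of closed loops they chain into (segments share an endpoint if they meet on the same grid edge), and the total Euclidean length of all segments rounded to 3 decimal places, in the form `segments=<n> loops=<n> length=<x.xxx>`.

segments=16 loops=2 length=9.963

cell (1,3): code 0100 → (1.853,4.000)–(2.000,3.152)
cell (1,4): code 1000 → (2.000,4.106)–(1.853,4.000)
cell (2,3): code 0010 → (2.000,3.152)–(2.432,4.000)
cell (2,4): code 0001 → (2.432,4.000)–(2.000,4.106)
cell (4,3): code 0100 → (4.797,4.000)–(5.000,3.893)
cell (4,4): code 1100 → (4.876,5.000)–(4.797,4.000)
cell (4,5): code 1000 → (5.000,5.150)–(4.876,5.000)
cell (5,3): code 0110 → (5.000,3.893)–(6.000,3.628)
cell (5,5): code 1101 → (5.747,6.000)–(5.000,5.150)
cell (5,6): code 1000 → (6.000,6.178)–(5.747,6.000)
cell (6,3): code 0010 → (6.000,3.628)–(6.565,4.000)
cell (6,4): code 0111 → (6.565,4.000)–(7.000,4.687)
cell (6,5): code 1011 → (7.000,5.567)–(6.616,6.000)
cell (6,6): code 0001 → (6.616,6.000)–(6.000,6.178)
cell (7,4): code 0010 → (7.000,4.687)–(7.115,5.000)
cell (7,5): code 0001 → (7.115,5.000)–(7.000,5.567)
total: 16 segments, chained into 2 closed loop(s), length Σ = 9.962809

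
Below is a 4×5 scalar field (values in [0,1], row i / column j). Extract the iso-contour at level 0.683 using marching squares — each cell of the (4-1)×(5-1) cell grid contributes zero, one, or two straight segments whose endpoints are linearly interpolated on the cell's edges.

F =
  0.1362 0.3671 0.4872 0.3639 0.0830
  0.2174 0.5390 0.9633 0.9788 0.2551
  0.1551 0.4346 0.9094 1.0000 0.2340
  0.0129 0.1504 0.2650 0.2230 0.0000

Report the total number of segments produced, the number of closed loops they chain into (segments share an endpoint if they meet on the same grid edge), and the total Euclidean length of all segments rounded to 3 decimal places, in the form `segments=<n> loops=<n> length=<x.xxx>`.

cell (0,1): code 0100 → (0.411,2.000)–(1.000,1.339)
cell (0,2): code 1100 → (0.519,3.000)–(0.411,2.000)
cell (0,3): code 1000 → (1.000,3.409)–(0.519,3.000)
cell (1,1): code 0110 → (1.000,1.339)–(2.000,1.523)
cell (1,3): code 1001 → (2.000,3.414)–(1.000,3.409)
cell (2,1): code 0010 → (2.000,1.523)–(2.351,2.000)
cell (2,2): code 0011 → (2.351,2.000)–(2.408,3.000)
cell (2,3): code 0001 → (2.408,3.000)–(2.000,3.414)
total: 8 segments, chained into 1 closed loop(s), length Σ = 6.713702

segments=8 loops=1 length=6.714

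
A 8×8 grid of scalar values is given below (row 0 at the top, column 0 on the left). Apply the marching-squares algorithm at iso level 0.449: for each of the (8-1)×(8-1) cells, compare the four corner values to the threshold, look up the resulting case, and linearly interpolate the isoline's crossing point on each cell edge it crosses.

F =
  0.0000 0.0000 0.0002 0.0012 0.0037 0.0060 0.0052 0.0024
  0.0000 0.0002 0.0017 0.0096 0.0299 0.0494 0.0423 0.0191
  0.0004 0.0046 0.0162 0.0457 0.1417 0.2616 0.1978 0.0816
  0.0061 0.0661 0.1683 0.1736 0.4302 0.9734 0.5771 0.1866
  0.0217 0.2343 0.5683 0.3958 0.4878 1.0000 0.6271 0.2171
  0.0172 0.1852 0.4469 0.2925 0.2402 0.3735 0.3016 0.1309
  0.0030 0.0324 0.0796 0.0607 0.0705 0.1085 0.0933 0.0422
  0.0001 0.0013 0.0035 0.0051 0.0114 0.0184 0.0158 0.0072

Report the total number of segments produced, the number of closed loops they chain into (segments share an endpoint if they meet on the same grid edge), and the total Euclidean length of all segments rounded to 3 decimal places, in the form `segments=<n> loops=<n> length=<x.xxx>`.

cell (2,4): code 0100 → (2.263,5.000)–(3.000,4.035)
cell (2,5): code 1100 → (2.662,6.000)–(2.263,5.000)
cell (2,6): code 1000 → (3.000,6.328)–(2.662,6.000)
cell (3,1): code 0100 → (3.702,2.000)–(4.000,1.643)
cell (3,2): code 1000 → (4.000,2.692)–(3.702,2.000)
cell (3,3): code 0100 → (3.326,4.000)–(4.000,3.578)
cell (3,4): code 1110 → (3.000,4.035)–(3.326,4.000)
cell (3,6): code 1001 → (4.000,6.434)–(3.000,6.328)
cell (4,1): code 0010 → (4.000,1.643)–(4.983,2.000)
cell (4,2): code 0001 → (4.983,2.000)–(4.000,2.692)
cell (4,3): code 0010 → (4.000,3.578)–(4.157,4.000)
cell (4,4): code 0011 → (4.157,4.000)–(4.879,5.000)
cell (4,5): code 0011 → (4.879,5.000)–(4.547,6.000)
cell (4,6): code 0001 → (4.547,6.000)–(4.000,6.434)
total: 14 segments, chained into 2 closed loop(s), length Σ = 11.792411

segments=14 loops=2 length=11.792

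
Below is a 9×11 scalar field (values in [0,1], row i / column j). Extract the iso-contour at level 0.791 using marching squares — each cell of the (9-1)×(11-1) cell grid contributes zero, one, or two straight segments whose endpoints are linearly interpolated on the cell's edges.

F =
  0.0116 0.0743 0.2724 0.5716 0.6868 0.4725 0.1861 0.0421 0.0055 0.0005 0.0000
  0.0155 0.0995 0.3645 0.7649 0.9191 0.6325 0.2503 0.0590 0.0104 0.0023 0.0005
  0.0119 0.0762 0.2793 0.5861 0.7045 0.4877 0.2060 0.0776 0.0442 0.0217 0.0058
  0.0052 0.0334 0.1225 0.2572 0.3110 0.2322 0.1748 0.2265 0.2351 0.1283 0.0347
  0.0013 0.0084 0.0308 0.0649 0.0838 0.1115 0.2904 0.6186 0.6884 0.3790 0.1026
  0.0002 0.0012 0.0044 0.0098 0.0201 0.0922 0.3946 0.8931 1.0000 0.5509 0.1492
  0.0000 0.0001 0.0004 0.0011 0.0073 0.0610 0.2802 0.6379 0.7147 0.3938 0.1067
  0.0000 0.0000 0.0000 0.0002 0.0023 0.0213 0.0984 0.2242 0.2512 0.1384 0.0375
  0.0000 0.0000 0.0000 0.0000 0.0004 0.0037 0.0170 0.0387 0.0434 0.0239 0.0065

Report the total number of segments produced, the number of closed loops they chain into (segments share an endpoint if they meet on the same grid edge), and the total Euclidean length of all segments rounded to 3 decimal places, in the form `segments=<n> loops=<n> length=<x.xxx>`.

segments=10 loops=2 length=8.131

cell (0,3): code 0100 → (0.449,4.000)–(1.000,3.169)
cell (0,4): code 1000 → (1.000,4.447)–(0.449,4.000)
cell (1,3): code 0010 → (1.000,3.169)–(1.597,4.000)
cell (1,4): code 0001 → (1.597,4.000)–(1.000,4.447)
cell (4,6): code 0100 → (4.628,7.000)–(5.000,6.795)
cell (4,7): code 1100 → (4.329,8.000)–(4.628,7.000)
cell (4,8): code 1000 → (5.000,8.465)–(4.329,8.000)
cell (5,6): code 0010 → (5.000,6.795)–(5.400,7.000)
cell (5,7): code 0011 → (5.400,7.000)–(5.733,8.000)
cell (5,8): code 0001 → (5.733,8.000)–(5.000,8.465)
total: 10 segments, chained into 2 closed loop(s), length Σ = 8.131442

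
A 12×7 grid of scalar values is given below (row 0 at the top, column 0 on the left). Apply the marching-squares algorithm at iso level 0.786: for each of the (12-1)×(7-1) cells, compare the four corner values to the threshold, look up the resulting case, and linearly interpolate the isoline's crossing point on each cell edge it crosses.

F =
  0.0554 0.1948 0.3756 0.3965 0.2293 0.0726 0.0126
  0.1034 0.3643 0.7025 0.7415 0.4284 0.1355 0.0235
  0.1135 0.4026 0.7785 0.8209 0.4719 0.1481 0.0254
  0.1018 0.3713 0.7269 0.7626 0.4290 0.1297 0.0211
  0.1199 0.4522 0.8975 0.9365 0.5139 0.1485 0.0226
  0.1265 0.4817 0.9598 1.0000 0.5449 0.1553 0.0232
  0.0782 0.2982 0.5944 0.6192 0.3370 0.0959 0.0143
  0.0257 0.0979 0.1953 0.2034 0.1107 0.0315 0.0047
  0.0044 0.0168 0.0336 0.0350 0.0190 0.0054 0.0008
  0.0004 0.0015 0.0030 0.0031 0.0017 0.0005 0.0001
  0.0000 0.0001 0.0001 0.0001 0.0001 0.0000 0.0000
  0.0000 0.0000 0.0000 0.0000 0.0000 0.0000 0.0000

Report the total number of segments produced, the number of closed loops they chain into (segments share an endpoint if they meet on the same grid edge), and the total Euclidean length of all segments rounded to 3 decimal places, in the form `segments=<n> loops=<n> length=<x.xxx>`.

segments=12 loops=2 length=10.015

cell (1,2): code 0100 → (1.560,3.000)–(2.000,2.177)
cell (1,3): code 1000 → (2.000,3.100)–(1.560,3.000)
cell (2,2): code 0010 → (2.000,2.177)–(2.599,3.000)
cell (2,3): code 0001 → (2.599,3.000)–(2.000,3.100)
cell (3,1): code 0100 → (3.346,2.000)–(4.000,1.750)
cell (3,2): code 1100 → (3.135,3.000)–(3.346,2.000)
cell (3,3): code 1000 → (4.000,3.356)–(3.135,3.000)
cell (4,1): code 0110 → (4.000,1.750)–(5.000,1.636)
cell (4,3): code 1001 → (5.000,3.470)–(4.000,3.356)
cell (5,1): code 0010 → (5.000,1.636)–(5.476,2.000)
cell (5,2): code 0011 → (5.476,2.000)–(5.562,3.000)
cell (5,3): code 0001 → (5.562,3.000)–(5.000,3.470)
total: 12 segments, chained into 2 closed loop(s), length Σ = 10.014538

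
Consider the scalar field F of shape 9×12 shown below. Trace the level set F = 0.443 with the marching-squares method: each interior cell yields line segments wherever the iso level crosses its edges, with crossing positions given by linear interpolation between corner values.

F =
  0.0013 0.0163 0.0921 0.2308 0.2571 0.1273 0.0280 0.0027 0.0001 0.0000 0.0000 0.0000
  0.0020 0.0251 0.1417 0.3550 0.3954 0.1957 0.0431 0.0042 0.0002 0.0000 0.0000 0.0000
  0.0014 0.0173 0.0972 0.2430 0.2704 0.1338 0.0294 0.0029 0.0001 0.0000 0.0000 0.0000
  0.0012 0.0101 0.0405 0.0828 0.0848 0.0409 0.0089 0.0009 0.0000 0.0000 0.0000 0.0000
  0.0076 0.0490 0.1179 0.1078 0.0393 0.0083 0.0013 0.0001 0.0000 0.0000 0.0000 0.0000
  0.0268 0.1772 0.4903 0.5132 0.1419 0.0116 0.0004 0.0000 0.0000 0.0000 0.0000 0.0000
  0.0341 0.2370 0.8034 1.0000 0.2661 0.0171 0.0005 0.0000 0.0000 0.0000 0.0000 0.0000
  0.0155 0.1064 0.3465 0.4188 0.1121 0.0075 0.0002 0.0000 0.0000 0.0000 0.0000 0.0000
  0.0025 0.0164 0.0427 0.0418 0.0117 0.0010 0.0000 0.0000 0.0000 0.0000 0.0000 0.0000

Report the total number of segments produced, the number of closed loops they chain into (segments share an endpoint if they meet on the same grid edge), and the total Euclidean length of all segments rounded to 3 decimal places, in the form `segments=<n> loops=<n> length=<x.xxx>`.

segments=8 loops=1 length=6.968

cell (4,1): code 0100 → (4.873,2.000)–(5.000,1.849)
cell (4,2): code 1100 → (4.827,3.000)–(4.873,2.000)
cell (4,3): code 1000 → (5.000,3.189)–(4.827,3.000)
cell (5,1): code 0110 → (5.000,1.849)–(6.000,1.364)
cell (5,3): code 1001 → (6.000,3.759)–(5.000,3.189)
cell (6,1): code 0010 → (6.000,1.364)–(6.789,2.000)
cell (6,2): code 0011 → (6.789,2.000)–(6.958,3.000)
cell (6,3): code 0001 → (6.958,3.000)–(6.000,3.759)
total: 8 segments, chained into 1 closed loop(s), length Σ = 6.967520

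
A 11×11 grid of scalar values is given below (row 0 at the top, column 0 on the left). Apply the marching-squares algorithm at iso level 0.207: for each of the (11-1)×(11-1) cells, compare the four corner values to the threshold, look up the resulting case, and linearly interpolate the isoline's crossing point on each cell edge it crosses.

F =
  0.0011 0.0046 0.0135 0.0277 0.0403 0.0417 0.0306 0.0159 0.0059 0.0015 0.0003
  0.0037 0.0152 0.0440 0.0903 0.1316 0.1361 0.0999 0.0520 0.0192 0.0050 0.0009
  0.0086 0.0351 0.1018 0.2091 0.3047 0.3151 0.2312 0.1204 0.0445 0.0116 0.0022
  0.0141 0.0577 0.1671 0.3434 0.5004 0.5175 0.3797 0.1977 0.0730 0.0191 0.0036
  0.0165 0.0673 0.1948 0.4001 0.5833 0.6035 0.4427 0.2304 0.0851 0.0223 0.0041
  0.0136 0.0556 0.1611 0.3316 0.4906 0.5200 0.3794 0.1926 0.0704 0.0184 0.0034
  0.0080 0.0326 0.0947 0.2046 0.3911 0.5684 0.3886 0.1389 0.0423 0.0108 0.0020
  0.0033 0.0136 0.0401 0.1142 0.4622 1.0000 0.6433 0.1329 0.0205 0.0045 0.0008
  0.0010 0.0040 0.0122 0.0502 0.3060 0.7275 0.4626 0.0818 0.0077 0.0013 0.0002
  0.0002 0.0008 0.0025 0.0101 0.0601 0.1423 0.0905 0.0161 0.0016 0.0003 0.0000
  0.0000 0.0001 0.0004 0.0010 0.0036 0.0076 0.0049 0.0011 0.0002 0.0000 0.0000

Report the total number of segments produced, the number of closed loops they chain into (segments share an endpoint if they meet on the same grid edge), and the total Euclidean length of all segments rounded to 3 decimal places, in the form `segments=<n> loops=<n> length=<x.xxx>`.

segments=24 loops=1 length=20.146

cell (1,2): code 0100 → (1.982,3.000)–(2.000,2.980)
cell (1,3): code 1100 → (1.436,4.000)–(1.982,3.000)
cell (1,4): code 1100 → (1.396,5.000)–(1.436,4.000)
cell (1,5): code 1100 → (1.816,6.000)–(1.396,5.000)
cell (1,6): code 1000 → (2.000,6.218)–(1.816,6.000)
cell (2,2): code 0110 → (2.000,2.980)–(3.000,2.226)
cell (2,6): code 1001 → (3.000,6.949)–(2.000,6.218)
cell (3,2): code 0110 → (3.000,2.226)–(4.000,2.059)
cell (3,6): code 1101 → (3.284,7.000)–(3.000,6.949)
cell (3,7): code 1000 → (4.000,7.161)–(3.284,7.000)
cell (4,2): code 0110 → (4.000,2.059)–(5.000,2.269)
cell (4,6): code 1011 → (5.000,6.923)–(4.619,7.000)
cell (4,7): code 0001 → (4.619,7.000)–(4.000,7.161)
cell (5,2): code 0010 → (5.000,2.269)–(5.981,3.000)
cell (5,3): code 0111 → (5.981,3.000)–(6.000,3.013)
cell (5,6): code 1001 → (6.000,6.727)–(5.000,6.923)
cell (6,3): code 0110 → (6.000,3.013)–(7.000,3.267)
cell (6,6): code 1001 → (7.000,6.855)–(6.000,6.727)
cell (7,3): code 0110 → (7.000,3.267)–(8.000,3.613)
cell (7,6): code 1001 → (8.000,6.671)–(7.000,6.855)
cell (8,3): code 0010 → (8.000,3.613)–(8.403,4.000)
cell (8,4): code 0011 → (8.403,4.000)–(8.889,5.000)
cell (8,5): code 0011 → (8.889,5.000)–(8.687,6.000)
cell (8,6): code 0001 → (8.687,6.000)–(8.000,6.671)
total: 24 segments, chained into 1 closed loop(s), length Σ = 20.145696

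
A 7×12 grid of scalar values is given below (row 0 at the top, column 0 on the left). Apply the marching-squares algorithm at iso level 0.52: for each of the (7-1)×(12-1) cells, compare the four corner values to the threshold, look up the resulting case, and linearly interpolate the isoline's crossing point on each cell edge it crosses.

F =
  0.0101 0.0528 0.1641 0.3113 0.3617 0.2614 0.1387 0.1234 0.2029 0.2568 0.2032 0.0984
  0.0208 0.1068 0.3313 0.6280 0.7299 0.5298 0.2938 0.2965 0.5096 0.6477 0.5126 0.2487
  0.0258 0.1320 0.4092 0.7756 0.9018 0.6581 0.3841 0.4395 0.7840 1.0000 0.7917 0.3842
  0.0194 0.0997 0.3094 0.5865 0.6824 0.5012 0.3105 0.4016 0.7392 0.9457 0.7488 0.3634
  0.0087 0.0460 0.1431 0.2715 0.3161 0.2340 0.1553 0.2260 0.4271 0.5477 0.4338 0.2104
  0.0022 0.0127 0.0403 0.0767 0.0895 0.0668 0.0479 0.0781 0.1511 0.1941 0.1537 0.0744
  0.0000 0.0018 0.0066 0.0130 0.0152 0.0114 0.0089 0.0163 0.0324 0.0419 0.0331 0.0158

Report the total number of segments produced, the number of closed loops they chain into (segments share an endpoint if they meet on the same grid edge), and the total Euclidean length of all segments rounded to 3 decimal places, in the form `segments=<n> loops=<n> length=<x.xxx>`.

cell (0,2): code 0100 → (0.659,3.000)–(1.000,2.636)
cell (0,3): code 1100 → (0.430,4.000)–(0.659,3.000)
cell (0,4): code 1100 → (0.963,5.000)–(0.430,4.000)
cell (0,5): code 1000 → (1.000,5.042)–(0.963,5.000)
cell (0,8): code 0100 → (0.673,9.000)–(1.000,8.075)
cell (0,9): code 1000 → (1.000,9.945)–(0.673,9.000)
cell (1,2): code 0110 → (1.000,2.636)–(2.000,2.302)
cell (1,5): code 1001 → (2.000,5.504)–(1.000,5.042)
cell (1,7): code 0100 → (1.038,8.000)–(2.000,7.234)
cell (1,8): code 1110 → (1.000,8.075)–(1.038,8.000)
cell (1,9): code 1101 → (1.027,10.000)–(1.000,9.945)
cell (1,10): code 1000 → (2.000,10.667)–(1.027,10.000)
cell (2,2): code 0110 → (2.000,2.302)–(3.000,2.760)
cell (2,4): code 1011 → (3.000,4.896)–(2.880,5.000)
cell (2,5): code 0001 → (2.880,5.000)–(2.000,5.504)
cell (2,7): code 0110 → (2.000,7.234)–(3.000,7.351)
cell (2,10): code 1001 → (3.000,10.594)–(2.000,10.667)
cell (3,2): code 0010 → (3.000,2.760)–(3.211,3.000)
cell (3,3): code 0011 → (3.211,3.000)–(3.443,4.000)
cell (3,4): code 0001 → (3.443,4.000)–(3.000,4.896)
cell (3,7): code 0010 → (3.000,7.351)–(3.702,8.000)
cell (3,8): code 0111 → (3.702,8.000)–(4.000,8.770)
cell (3,9): code 1011 → (4.000,9.243)–(3.726,10.000)
cell (3,10): code 0001 → (3.726,10.000)–(3.000,10.594)
cell (4,8): code 0010 → (4.000,8.770)–(4.078,9.000)
cell (4,9): code 0001 → (4.078,9.000)–(4.000,9.243)
total: 26 segments, chained into 2 closed loop(s), length Σ = 20.056725

segments=26 loops=2 length=20.057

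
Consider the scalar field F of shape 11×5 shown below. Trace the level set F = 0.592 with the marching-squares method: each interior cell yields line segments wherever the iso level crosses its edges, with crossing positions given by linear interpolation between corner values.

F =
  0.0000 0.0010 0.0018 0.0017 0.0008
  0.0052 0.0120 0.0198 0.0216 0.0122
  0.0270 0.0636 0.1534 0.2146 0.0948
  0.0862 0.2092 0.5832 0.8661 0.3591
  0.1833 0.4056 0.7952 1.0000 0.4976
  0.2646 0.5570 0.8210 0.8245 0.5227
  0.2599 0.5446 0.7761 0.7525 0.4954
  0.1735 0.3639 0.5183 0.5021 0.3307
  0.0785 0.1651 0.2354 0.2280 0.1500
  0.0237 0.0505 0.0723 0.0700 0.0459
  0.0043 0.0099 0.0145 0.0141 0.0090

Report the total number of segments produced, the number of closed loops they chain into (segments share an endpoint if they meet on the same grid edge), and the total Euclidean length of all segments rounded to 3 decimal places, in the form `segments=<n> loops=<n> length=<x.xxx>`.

segments=12 loops=1 length=10.959

cell (2,2): code 0100 → (2.579,3.000)–(3.000,2.031)
cell (2,3): code 1000 → (3.000,3.541)–(2.579,3.000)
cell (3,1): code 0100 → (3.042,2.000)–(4.000,1.478)
cell (3,2): code 1110 → (3.000,2.031)–(3.042,2.000)
cell (3,3): code 1001 → (4.000,3.812)–(3.000,3.541)
cell (4,1): code 0110 → (4.000,1.478)–(5.000,1.133)
cell (4,3): code 1001 → (5.000,3.770)–(4.000,3.812)
cell (5,1): code 0110 → (5.000,1.133)–(6.000,1.205)
cell (5,3): code 1001 → (6.000,3.624)–(5.000,3.770)
cell (6,1): code 0010 → (6.000,1.205)–(6.714,2.000)
cell (6,2): code 0011 → (6.714,2.000)–(6.641,3.000)
cell (6,3): code 0001 → (6.641,3.000)–(6.000,3.624)
total: 12 segments, chained into 1 closed loop(s), length Σ = 10.959061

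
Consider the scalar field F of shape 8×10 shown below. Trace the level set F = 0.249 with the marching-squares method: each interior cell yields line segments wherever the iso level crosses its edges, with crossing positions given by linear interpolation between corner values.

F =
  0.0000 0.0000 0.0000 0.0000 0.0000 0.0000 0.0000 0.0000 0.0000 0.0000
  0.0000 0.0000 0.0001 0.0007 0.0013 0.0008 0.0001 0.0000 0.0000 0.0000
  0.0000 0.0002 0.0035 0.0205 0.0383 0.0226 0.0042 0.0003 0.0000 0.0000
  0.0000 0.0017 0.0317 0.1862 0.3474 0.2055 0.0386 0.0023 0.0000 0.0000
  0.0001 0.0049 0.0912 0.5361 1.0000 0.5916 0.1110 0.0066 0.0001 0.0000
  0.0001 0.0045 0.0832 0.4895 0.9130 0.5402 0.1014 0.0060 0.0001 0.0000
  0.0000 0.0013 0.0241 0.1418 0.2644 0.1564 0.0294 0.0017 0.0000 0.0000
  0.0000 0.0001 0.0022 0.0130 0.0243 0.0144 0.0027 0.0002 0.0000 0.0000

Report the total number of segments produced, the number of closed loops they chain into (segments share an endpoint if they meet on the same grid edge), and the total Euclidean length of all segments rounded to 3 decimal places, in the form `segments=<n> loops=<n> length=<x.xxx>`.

segments=14 loops=1 length=10.425

cell (2,3): code 0100 → (2.682,4.000)–(3.000,3.390)
cell (2,4): code 1000 → (3.000,4.693)–(2.682,4.000)
cell (3,2): code 0100 → (3.179,3.000)–(4.000,2.355)
cell (3,3): code 1110 → (3.000,3.390)–(3.179,3.000)
cell (3,4): code 1101 → (3.113,5.000)–(3.000,4.693)
cell (3,5): code 1000 → (4.000,5.713)–(3.113,5.000)
cell (4,2): code 0110 → (4.000,2.355)–(5.000,2.408)
cell (4,5): code 1001 → (5.000,5.664)–(4.000,5.713)
cell (5,2): code 0010 → (5.000,2.408)–(5.692,3.000)
cell (5,3): code 0111 → (5.692,3.000)–(6.000,3.874)
cell (5,4): code 1011 → (6.000,4.143)–(5.759,5.000)
cell (5,5): code 0001 → (5.759,5.000)–(5.000,5.664)
cell (6,3): code 0010 → (6.000,3.874)–(6.064,4.000)
cell (6,4): code 0001 → (6.064,4.000)–(6.000,4.143)
total: 14 segments, chained into 1 closed loop(s), length Σ = 10.425383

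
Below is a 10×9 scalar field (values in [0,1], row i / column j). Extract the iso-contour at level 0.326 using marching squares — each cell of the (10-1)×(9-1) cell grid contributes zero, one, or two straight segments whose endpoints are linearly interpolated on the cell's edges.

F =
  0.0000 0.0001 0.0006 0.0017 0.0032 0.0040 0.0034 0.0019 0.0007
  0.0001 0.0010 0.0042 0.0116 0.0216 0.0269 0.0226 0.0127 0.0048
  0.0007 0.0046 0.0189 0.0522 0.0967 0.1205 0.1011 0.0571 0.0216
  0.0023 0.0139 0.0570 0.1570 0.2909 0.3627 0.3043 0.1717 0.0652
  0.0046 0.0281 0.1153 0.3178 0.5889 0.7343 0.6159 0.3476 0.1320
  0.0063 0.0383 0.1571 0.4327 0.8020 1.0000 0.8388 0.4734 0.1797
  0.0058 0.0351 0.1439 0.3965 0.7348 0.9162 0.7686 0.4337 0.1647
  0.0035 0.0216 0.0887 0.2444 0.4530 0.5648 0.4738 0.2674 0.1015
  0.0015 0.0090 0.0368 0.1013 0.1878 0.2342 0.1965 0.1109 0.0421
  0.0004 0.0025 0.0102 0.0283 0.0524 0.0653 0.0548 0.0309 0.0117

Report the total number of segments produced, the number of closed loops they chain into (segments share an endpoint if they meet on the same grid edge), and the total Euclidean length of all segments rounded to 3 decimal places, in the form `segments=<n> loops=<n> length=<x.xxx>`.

cell (2,4): code 0100 → (2.848,5.000)–(3.000,4.489)
cell (2,5): code 1000 → (3.000,5.628)–(2.848,5.000)
cell (3,3): code 0100 → (3.118,4.000)–(4.000,3.030)
cell (3,4): code 1110 → (3.000,4.489)–(3.118,4.000)
cell (3,5): code 1101 → (3.070,6.000)–(3.000,5.628)
cell (3,6): code 1100 → (3.877,7.000)–(3.070,6.000)
cell (3,7): code 1000 → (4.000,7.100)–(3.877,7.000)
cell (4,2): code 0100 → (4.071,3.000)–(5.000,2.613)
cell (4,3): code 1110 → (4.000,3.030)–(4.071,3.000)
cell (4,7): code 1001 → (5.000,7.502)–(4.000,7.100)
cell (5,2): code 0110 → (5.000,2.613)–(6.000,2.721)
cell (5,7): code 1001 → (6.000,7.400)–(5.000,7.502)
cell (6,2): code 0010 → (6.000,2.721)–(6.464,3.000)
cell (6,3): code 0111 → (6.464,3.000)–(7.000,3.391)
cell (6,6): code 1011 → (7.000,6.716)–(6.648,7.000)
cell (6,7): code 0001 → (6.648,7.000)–(6.000,7.400)
cell (7,3): code 0010 → (7.000,3.391)–(7.479,4.000)
cell (7,4): code 0011 → (7.479,4.000)–(7.722,5.000)
cell (7,5): code 0011 → (7.722,5.000)–(7.533,6.000)
cell (7,6): code 0001 → (7.533,6.000)–(7.000,6.716)
total: 20 segments, chained into 1 closed loop(s), length Σ = 15.120696

segments=20 loops=1 length=15.121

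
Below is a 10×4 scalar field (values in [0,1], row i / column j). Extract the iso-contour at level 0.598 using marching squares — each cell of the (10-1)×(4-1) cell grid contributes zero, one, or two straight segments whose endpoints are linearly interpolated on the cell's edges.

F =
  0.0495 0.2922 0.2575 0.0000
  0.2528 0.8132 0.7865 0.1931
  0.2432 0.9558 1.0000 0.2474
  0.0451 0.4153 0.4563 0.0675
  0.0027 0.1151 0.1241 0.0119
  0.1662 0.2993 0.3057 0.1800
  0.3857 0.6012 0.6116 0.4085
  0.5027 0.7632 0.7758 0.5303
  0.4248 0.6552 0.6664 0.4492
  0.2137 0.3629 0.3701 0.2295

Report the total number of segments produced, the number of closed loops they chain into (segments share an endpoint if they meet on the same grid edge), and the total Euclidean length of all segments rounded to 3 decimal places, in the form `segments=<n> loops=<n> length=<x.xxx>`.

segments=18 loops=2 length=14.151

cell (0,0): code 0100 → (0.587,1.000)–(1.000,0.616)
cell (0,1): code 1100 → (0.644,2.000)–(0.587,1.000)
cell (0,2): code 1000 → (1.000,2.318)–(0.644,2.000)
cell (1,0): code 0110 → (1.000,0.616)–(2.000,0.498)
cell (1,2): code 1001 → (2.000,2.534)–(1.000,2.318)
cell (2,0): code 0010 → (2.000,0.498)–(2.662,1.000)
cell (2,1): code 0011 → (2.662,1.000)–(2.739,2.000)
cell (2,2): code 0001 → (2.739,2.000)–(2.000,2.534)
cell (5,0): code 0100 → (5.989,1.000)–(6.000,0.985)
cell (5,1): code 1100 → (5.956,2.000)–(5.989,1.000)
cell (5,2): code 1000 → (6.000,2.067)–(5.956,2.000)
cell (6,0): code 0110 → (6.000,0.985)–(7.000,0.366)
cell (6,2): code 1001 → (7.000,2.724)–(6.000,2.067)
cell (7,0): code 0110 → (7.000,0.366)–(8.000,0.752)
cell (7,2): code 1001 → (8.000,2.315)–(7.000,2.724)
cell (8,0): code 0010 → (8.000,0.752)–(8.196,1.000)
cell (8,1): code 0011 → (8.196,1.000)–(8.231,2.000)
cell (8,2): code 0001 → (8.231,2.000)–(8.000,2.315)
total: 18 segments, chained into 2 closed loop(s), length Σ = 14.150770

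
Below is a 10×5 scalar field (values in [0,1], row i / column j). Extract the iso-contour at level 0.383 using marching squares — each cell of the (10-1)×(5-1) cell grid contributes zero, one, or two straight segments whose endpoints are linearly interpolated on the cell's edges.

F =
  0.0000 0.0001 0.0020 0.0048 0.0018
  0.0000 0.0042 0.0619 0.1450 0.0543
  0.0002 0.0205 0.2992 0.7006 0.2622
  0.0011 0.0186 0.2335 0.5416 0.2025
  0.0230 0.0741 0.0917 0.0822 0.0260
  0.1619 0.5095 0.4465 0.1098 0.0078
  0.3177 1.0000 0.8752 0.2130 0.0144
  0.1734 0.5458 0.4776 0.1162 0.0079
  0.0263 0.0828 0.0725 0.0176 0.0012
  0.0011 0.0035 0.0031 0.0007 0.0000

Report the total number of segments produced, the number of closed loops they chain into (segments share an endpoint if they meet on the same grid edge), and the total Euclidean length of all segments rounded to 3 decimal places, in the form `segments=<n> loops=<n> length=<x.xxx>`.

segments=16 loops=2 length=13.314

cell (1,2): code 0100 → (1.428,3.000)–(2.000,2.209)
cell (1,3): code 1000 → (2.000,3.724)–(1.428,3.000)
cell (2,2): code 0110 → (2.000,2.209)–(3.000,2.485)
cell (2,3): code 1001 → (3.000,3.468)–(2.000,3.724)
cell (3,2): code 0010 → (3.000,2.485)–(3.345,3.000)
cell (3,3): code 0001 → (3.345,3.000)–(3.000,3.468)
cell (4,0): code 0100 → (4.709,1.000)–(5.000,0.636)
cell (4,1): code 1100 → (4.821,2.000)–(4.709,1.000)
cell (4,2): code 1000 → (5.000,2.189)–(4.821,2.000)
cell (5,0): code 0110 → (5.000,0.636)–(6.000,0.096)
cell (5,2): code 1001 → (6.000,2.743)–(5.000,2.189)
cell (6,0): code 0110 → (6.000,0.096)–(7.000,0.563)
cell (6,2): code 1001 → (7.000,2.262)–(6.000,2.743)
cell (7,0): code 0010 → (7.000,0.563)–(7.352,1.000)
cell (7,1): code 0011 → (7.352,1.000)–(7.234,2.000)
cell (7,2): code 0001 → (7.234,2.000)–(7.000,2.262)
total: 16 segments, chained into 2 closed loop(s), length Σ = 13.314481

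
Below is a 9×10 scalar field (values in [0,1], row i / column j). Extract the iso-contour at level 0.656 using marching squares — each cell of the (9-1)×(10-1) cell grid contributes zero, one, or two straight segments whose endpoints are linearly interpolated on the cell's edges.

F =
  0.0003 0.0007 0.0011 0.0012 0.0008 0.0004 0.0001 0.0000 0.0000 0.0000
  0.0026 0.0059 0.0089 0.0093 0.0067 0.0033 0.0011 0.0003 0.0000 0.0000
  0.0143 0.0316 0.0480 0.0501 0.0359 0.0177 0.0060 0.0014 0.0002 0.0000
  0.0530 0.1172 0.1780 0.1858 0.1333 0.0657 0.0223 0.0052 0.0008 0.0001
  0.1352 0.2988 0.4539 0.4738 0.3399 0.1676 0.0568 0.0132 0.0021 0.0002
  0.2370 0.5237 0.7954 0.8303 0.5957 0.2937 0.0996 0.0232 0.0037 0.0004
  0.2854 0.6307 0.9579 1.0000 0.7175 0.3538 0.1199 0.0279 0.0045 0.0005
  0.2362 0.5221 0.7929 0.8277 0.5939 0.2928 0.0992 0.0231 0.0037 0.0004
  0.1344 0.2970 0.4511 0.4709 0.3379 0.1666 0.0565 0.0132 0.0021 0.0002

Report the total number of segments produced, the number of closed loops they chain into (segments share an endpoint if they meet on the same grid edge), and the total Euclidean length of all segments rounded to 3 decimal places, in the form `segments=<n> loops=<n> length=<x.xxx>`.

segments=12 loops=1 length=9.423

cell (4,1): code 0100 → (4.592,2.000)–(5.000,1.487)
cell (4,2): code 1100 → (4.511,3.000)–(4.592,2.000)
cell (4,3): code 1000 → (5.000,3.743)–(4.511,3.000)
cell (5,1): code 0110 → (5.000,1.487)–(6.000,1.077)
cell (5,3): code 1101 → (5.495,4.000)–(5.000,3.743)
cell (5,4): code 1000 → (6.000,4.169)–(5.495,4.000)
cell (6,1): code 0110 → (6.000,1.077)–(7.000,1.494)
cell (6,3): code 1011 → (7.000,3.734)–(6.498,4.000)
cell (6,4): code 0001 → (6.498,4.000)–(6.000,4.169)
cell (7,1): code 0010 → (7.000,1.494)–(7.401,2.000)
cell (7,2): code 0011 → (7.401,2.000)–(7.481,3.000)
cell (7,3): code 0001 → (7.481,3.000)–(7.000,3.734)
total: 12 segments, chained into 1 closed loop(s), length Σ = 9.422831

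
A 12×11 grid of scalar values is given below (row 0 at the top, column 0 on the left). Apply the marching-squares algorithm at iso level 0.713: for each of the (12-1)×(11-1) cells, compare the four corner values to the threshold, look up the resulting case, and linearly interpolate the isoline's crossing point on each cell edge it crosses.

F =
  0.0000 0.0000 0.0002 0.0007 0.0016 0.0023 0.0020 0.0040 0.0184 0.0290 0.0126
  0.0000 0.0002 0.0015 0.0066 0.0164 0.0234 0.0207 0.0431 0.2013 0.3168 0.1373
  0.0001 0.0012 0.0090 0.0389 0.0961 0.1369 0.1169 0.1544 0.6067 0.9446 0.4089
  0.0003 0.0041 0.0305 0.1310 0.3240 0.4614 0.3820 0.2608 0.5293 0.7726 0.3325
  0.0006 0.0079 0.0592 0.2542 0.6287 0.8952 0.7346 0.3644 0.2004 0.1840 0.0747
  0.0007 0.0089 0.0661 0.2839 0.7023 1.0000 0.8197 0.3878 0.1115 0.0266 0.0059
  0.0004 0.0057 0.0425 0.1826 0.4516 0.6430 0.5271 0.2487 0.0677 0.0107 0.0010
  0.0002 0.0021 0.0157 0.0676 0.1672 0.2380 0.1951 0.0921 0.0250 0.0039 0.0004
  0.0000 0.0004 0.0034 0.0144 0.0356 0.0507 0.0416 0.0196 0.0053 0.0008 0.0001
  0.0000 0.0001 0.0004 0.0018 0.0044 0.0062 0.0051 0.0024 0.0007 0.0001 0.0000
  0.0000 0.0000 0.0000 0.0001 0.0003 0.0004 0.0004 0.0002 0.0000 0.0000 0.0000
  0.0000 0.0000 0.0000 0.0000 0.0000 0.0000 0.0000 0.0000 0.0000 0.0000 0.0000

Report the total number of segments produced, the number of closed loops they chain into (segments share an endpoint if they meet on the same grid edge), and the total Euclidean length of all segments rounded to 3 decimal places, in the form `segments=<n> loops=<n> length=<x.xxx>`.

segments=14 loops=2 length=10.710

cell (1,8): code 0100 → (1.631,9.000)–(2.000,8.315)
cell (1,9): code 1000 → (2.000,9.432)–(1.631,9.000)
cell (2,8): code 0110 → (2.000,8.315)–(3.000,8.755)
cell (2,9): code 1001 → (3.000,9.135)–(2.000,9.432)
cell (3,4): code 0100 → (3.580,5.000)–(4.000,4.316)
cell (3,5): code 1100 → (3.939,6.000)–(3.580,5.000)
cell (3,6): code 1000 → (4.000,6.058)–(3.939,6.000)
cell (3,8): code 0010 → (3.000,8.755)–(3.101,9.000)
cell (3,9): code 0001 → (3.101,9.000)–(3.000,9.135)
cell (4,4): code 0110 → (4.000,4.316)–(5.000,4.036)
cell (4,6): code 1001 → (5.000,6.247)–(4.000,6.058)
cell (5,4): code 0010 → (5.000,4.036)–(5.804,5.000)
cell (5,5): code 0011 → (5.804,5.000)–(5.365,6.000)
cell (5,6): code 0001 → (5.365,6.000)–(5.000,6.247)
total: 14 segments, chained into 2 closed loop(s), length Σ = 10.710279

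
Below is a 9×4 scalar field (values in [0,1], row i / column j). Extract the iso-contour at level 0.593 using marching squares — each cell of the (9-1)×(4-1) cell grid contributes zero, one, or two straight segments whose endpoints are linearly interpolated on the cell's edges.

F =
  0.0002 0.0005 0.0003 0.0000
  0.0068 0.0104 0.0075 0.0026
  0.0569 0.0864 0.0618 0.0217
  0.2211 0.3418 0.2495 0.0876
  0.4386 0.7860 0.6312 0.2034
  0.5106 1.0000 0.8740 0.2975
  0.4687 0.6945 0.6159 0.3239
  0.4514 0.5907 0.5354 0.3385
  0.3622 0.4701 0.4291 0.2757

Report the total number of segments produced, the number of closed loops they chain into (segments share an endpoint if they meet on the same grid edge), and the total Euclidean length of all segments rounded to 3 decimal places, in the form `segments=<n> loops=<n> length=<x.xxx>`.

segments=10 loops=1 length=8.747

cell (3,0): code 0100 → (3.566,1.000)–(4.000,0.444)
cell (3,1): code 1100 → (3.900,2.000)–(3.566,1.000)
cell (3,2): code 1000 → (4.000,2.089)–(3.900,2.000)
cell (4,0): code 0110 → (4.000,0.444)–(5.000,0.168)
cell (4,2): code 1001 → (5.000,2.487)–(4.000,2.089)
cell (5,0): code 0110 → (5.000,0.168)–(6.000,0.550)
cell (5,2): code 1001 → (6.000,2.078)–(5.000,2.487)
cell (6,0): code 0010 → (6.000,0.550)–(6.978,1.000)
cell (6,1): code 0011 → (6.978,1.000)–(6.284,2.000)
cell (6,2): code 0001 → (6.284,2.000)–(6.000,2.078)
total: 10 segments, chained into 1 closed loop(s), length Σ = 8.746680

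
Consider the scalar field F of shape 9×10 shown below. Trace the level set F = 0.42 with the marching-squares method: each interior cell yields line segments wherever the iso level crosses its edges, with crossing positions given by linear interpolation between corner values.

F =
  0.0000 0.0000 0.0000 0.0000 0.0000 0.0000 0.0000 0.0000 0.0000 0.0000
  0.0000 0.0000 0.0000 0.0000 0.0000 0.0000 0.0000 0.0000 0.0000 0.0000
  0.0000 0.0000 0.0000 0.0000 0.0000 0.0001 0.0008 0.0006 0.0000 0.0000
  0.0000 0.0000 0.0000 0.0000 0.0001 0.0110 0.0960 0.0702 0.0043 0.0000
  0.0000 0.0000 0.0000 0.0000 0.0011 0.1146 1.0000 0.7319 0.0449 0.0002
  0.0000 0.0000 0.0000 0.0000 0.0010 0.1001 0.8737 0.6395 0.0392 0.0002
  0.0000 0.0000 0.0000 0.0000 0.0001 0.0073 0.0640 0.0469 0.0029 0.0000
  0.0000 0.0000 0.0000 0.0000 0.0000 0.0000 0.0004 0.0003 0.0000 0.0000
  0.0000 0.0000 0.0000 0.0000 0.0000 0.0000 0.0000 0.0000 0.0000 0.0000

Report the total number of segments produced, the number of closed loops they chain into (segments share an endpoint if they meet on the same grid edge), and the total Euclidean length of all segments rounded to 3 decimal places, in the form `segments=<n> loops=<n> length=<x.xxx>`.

cell (3,5): code 0100 → (3.358,6.000)–(4.000,5.345)
cell (3,6): code 1100 → (3.529,7.000)–(3.358,6.000)
cell (3,7): code 1000 → (4.000,7.454)–(3.529,7.000)
cell (4,5): code 0110 → (4.000,5.345)–(5.000,5.414)
cell (4,7): code 1001 → (5.000,7.366)–(4.000,7.454)
cell (5,5): code 0010 → (5.000,5.414)–(5.560,6.000)
cell (5,6): code 0011 → (5.560,6.000)–(5.370,7.000)
cell (5,7): code 0001 → (5.370,7.000)–(5.000,7.366)
total: 8 segments, chained into 1 closed loop(s), length Σ = 6.941490

segments=8 loops=1 length=6.941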